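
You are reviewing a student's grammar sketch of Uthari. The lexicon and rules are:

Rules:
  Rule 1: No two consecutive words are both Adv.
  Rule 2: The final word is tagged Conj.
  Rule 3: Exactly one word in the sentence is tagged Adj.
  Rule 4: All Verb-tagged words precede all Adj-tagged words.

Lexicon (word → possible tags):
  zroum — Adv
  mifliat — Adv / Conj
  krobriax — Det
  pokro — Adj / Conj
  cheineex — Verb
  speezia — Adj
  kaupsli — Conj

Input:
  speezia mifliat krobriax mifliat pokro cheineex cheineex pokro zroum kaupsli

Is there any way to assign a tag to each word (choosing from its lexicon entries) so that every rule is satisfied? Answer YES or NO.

Candidates per position — 1:speezia {Adj}; 2:mifliat {Adv,Conj}; 3:krobriax {Det}; 4:mifliat {Adv,Conj}; 5:pokro {Adj,Conj}; 6:cheineex {Verb}; 7:cheineex {Verb}; 8:pokro {Adj,Conj}; 9:zroum {Adv}; 10:kaupsli {Conj}.
Rule 4 cannot be satisfied by any choice of tags from the lexicon.
So there is no consistent tagging.

NO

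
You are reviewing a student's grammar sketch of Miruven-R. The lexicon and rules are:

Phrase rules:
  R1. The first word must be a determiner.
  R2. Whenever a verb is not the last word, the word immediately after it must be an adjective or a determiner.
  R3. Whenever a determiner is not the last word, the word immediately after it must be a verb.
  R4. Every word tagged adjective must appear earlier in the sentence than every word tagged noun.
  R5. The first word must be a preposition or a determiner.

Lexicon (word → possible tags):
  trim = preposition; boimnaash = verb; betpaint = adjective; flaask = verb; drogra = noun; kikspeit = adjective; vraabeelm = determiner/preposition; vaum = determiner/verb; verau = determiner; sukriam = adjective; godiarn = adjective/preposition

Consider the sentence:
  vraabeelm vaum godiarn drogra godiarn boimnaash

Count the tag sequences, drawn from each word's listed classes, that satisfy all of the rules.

1

Candidates per position — 1:vraabeelm {determiner,preposition}; 2:vaum {determiner,verb}; 3:godiarn {adjective,preposition}; 4:drogra {noun}; 5:godiarn {adjective,preposition}; 6:boimnaash {verb}.
There are 16 candidate sequences in total.
The sequences that satisfy every rule: determiner verb adjective noun preposition verb.
Count = 1.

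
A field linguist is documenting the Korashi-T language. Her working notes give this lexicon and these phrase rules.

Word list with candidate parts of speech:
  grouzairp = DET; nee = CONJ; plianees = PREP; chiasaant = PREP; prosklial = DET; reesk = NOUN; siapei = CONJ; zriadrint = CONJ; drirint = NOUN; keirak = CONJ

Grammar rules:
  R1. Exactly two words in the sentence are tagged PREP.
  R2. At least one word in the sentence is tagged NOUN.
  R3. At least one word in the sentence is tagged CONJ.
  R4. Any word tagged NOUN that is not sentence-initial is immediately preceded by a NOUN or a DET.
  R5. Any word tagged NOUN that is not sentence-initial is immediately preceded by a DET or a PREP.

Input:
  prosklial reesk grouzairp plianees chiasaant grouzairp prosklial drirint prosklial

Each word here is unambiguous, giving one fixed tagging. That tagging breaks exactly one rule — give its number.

3

Fixed tagging: DET NOUN DET PREP PREP DET DET NOUN DET.
Applying the rules: R1 ✓, R2 ✓, R3 ✗, R4 ✓, R5 ✓.
Only rule 3 fails.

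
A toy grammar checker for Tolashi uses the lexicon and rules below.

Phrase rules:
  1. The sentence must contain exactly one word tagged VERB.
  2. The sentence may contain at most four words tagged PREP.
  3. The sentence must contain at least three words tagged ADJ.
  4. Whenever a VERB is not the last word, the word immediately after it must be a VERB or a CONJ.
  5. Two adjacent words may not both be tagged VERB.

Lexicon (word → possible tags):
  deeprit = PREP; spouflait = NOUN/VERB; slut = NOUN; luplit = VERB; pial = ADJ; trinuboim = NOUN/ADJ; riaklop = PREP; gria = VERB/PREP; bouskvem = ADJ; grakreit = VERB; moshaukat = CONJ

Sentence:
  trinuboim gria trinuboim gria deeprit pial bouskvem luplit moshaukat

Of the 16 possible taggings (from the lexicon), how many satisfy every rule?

3

Candidates per position — 1:trinuboim {NOUN,ADJ}; 2:gria {VERB,PREP}; 3:trinuboim {NOUN,ADJ}; 4:gria {VERB,PREP}; 5:deeprit {PREP}; 6:pial {ADJ}; 7:bouskvem {ADJ}; 8:luplit {VERB}; 9:moshaukat {CONJ}.
There are 16 candidate sequences in total.
The sequences that satisfy every rule: NOUN PREP ADJ PREP PREP ADJ ADJ VERB CONJ; ADJ PREP NOUN PREP PREP ADJ ADJ VERB CONJ; ADJ PREP ADJ PREP PREP ADJ ADJ VERB CONJ.
Count = 3.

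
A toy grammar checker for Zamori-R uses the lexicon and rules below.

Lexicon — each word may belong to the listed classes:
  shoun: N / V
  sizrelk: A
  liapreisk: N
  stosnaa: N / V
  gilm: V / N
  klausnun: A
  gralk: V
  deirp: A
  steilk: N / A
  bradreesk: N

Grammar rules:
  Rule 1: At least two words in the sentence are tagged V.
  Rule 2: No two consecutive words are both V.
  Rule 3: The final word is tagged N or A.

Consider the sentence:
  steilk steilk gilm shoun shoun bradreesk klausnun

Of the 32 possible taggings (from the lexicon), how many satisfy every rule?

4

Candidates per position — 1:steilk {N,A}; 2:steilk {N,A}; 3:gilm {V,N}; 4:shoun {N,V}; 5:shoun {N,V}; 6:bradreesk {N}; 7:klausnun {A}.
There are 32 candidate sequences in total.
The sequences that satisfy every rule: N N V N V N A; N A V N V N A; A N V N V N A; A A V N V N A.
Count = 4.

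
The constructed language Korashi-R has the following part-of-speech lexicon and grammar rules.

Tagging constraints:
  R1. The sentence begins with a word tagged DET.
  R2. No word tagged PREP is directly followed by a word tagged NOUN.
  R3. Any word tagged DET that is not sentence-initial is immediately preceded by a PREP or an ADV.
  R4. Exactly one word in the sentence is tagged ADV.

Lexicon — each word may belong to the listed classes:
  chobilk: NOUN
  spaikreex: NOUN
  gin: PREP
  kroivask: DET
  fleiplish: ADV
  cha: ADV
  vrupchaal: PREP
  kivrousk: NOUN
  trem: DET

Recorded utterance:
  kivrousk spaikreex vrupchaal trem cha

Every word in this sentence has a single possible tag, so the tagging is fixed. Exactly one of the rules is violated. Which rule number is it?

Fixed tagging: NOUN NOUN PREP DET ADV.
Rule check: R1 ✗, R2 ✓, R3 ✓, R4 ✓.
Only rule 1 fails.

1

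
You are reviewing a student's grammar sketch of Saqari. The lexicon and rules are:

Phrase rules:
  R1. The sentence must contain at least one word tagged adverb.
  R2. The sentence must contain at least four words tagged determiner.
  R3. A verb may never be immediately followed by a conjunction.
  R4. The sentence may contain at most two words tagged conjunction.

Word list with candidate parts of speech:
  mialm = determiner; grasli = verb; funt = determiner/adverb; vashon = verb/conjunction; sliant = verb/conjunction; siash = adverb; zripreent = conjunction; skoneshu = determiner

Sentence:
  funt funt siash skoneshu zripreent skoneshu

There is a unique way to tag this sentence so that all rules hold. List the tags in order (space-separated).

determiner determiner adverb determiner conjunction determiner

Candidates per position — 1:funt {determiner,adverb}; 2:funt {determiner,adverb}; 3:siash {adverb}; 4:skoneshu {determiner}; 5:zripreent {conjunction}; 6:skoneshu {determiner}.
Word 1 cannot be adverb — rule 2 would then fail for every completion. It is determiner.
Word 2 cannot be adverb — rule 2 would then fail for every completion. It is determiner.
The unique satisfying tagging is: determiner determiner adverb determiner conjunction determiner.
Rule-by-rule: rule 1 ✓; rule 2 ✓; rule 3 ✓; rule 4 ✓.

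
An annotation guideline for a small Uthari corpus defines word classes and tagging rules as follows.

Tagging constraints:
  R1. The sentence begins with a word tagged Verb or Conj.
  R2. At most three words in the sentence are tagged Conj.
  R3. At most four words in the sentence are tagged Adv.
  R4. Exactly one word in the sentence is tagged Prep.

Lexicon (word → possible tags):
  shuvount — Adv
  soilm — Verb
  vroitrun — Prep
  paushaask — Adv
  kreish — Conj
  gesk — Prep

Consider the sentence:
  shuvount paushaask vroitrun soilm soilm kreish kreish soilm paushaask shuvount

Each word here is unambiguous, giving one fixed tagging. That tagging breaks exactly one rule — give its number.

Fixed tagging: Adv Adv Prep Verb Verb Conj Conj Verb Adv Adv.
Rule check: R1 fail, R2 pass, R3 pass, R4 pass.
Only rule 1 fails.

1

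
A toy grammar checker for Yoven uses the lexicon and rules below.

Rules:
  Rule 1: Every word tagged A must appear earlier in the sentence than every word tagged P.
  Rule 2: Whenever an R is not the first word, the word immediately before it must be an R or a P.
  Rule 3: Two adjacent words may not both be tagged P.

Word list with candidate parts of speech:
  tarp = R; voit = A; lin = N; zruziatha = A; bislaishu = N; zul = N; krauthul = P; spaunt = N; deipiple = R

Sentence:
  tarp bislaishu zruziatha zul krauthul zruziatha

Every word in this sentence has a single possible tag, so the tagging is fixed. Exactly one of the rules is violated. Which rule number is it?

1

Fixed tagging: R N A N P A.
Checking each rule: R1 fails, R2 ok, R3 ok.
Only rule 1 fails.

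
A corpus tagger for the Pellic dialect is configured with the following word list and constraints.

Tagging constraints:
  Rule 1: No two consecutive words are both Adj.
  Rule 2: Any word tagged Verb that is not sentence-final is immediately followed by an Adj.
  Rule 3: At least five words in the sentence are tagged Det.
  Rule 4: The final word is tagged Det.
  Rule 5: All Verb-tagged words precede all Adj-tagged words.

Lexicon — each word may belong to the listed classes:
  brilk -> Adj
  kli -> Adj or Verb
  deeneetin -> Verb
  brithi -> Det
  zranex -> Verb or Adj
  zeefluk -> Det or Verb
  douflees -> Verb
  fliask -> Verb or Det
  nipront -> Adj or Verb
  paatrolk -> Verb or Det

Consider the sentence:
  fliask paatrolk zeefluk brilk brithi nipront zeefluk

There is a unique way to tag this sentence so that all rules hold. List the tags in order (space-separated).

Candidates per position — 1:fliask {Verb,Det}; 2:paatrolk {Verb,Det}; 3:zeefluk {Det,Verb}; 4:brilk {Adj}; 5:brithi {Det}; 6:nipront {Adj,Verb}; 7:zeefluk {Det,Verb}.
Position 1: Verb is ruled out by rule 2; that leaves Det.
Position 2: Verb is ruled out by rule 2; that leaves Det.
Position 3: Verb is ruled out by rule 3; that leaves Det.
Position 6: Verb is ruled out by rule 2; that leaves Adj.
Position 7: Verb is ruled out by rule 3; that leaves Det.
So the tagging must be: Det Det Det Adj Det Adj Det.
Rule-by-rule: rule 1 holds; rule 2 holds; rule 3 holds; rule 4 holds; rule 5 holds.

Det Det Det Adj Det Adj Det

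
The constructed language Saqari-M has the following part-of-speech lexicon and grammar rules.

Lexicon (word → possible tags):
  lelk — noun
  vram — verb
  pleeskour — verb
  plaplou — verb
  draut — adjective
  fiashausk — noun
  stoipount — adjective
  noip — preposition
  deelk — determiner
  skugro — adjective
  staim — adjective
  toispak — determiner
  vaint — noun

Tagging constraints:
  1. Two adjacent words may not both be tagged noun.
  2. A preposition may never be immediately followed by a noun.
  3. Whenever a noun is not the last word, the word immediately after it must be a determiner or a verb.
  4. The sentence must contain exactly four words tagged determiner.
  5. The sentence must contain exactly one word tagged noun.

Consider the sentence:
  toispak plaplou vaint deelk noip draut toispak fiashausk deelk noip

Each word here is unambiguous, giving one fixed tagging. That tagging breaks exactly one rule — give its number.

5

Fixed tagging: determiner verb noun determiner preposition adjective determiner noun determiner preposition.
Applying the rules: R1 ✓, R2 ✓, R3 ✓, R4 ✓, R5 ✗.
Only rule 5 fails.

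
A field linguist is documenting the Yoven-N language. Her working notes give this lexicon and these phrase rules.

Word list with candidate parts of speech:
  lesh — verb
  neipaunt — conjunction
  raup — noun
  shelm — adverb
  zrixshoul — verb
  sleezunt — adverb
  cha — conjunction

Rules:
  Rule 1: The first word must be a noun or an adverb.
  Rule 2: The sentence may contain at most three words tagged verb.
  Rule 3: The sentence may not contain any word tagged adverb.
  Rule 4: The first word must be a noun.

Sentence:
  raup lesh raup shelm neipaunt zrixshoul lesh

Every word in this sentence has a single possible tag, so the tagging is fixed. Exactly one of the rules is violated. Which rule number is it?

Fixed tagging: noun verb noun adverb conjunction verb verb.
Rule check: R1 pass, R2 pass, R3 fail, R4 pass.
Only rule 3 fails.

3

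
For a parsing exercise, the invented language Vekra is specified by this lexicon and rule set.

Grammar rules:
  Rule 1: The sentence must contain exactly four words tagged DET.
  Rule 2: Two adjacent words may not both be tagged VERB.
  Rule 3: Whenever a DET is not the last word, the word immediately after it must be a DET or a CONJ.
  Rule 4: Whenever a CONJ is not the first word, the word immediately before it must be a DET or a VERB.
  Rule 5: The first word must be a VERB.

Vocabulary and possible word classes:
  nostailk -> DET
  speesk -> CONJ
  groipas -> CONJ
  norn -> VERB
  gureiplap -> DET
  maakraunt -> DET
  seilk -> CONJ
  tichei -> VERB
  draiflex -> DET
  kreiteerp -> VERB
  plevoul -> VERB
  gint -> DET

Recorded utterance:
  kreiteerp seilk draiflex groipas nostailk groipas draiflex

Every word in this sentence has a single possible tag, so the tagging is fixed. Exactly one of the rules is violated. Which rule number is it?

Fixed tagging: VERB CONJ DET CONJ DET CONJ DET.
Applying the rules: R1 violated, R2 holds, R3 holds, R4 holds, R5 holds.
Only rule 1 fails.

1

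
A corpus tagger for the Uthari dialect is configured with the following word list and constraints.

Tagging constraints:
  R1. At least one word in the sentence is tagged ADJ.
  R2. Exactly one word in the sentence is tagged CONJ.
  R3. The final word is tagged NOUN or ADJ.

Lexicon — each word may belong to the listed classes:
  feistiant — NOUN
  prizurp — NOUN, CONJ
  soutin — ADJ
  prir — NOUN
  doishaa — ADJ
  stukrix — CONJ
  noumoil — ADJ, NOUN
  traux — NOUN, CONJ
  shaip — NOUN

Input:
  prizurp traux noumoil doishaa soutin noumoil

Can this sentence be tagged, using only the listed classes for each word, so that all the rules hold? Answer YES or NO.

Candidates per position — 1:prizurp {NOUN,CONJ}; 2:traux {NOUN,CONJ}; 3:noumoil {ADJ,NOUN}; 4:doishaa {ADJ}; 5:soutin {ADJ}; 6:noumoil {ADJ,NOUN}.
One satisfying assignment: NOUN CONJ ADJ ADJ ADJ ADJ.
Check: rule 1 satisfied; rule 2 satisfied; rule 3 satisfied.

YES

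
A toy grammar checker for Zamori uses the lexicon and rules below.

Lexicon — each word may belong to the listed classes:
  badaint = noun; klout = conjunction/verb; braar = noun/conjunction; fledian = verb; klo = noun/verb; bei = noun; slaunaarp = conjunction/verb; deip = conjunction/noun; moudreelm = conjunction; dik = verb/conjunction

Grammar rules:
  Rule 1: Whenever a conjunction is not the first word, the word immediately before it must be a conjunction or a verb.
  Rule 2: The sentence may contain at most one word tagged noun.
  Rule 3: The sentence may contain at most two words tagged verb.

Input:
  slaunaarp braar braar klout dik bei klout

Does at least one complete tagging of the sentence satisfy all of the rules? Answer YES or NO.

YES

Candidates per position — 1:slaunaarp {conjunction,verb}; 2:braar {noun,conjunction}; 3:braar {noun,conjunction}; 4:klout {conjunction,verb}; 5:dik {verb,conjunction}; 6:bei {noun}; 7:klout {conjunction,verb}.
One satisfying assignment: conjunction conjunction conjunction verb conjunction noun verb.
Check: rule 1 ok; rule 2 ok; rule 3 ok.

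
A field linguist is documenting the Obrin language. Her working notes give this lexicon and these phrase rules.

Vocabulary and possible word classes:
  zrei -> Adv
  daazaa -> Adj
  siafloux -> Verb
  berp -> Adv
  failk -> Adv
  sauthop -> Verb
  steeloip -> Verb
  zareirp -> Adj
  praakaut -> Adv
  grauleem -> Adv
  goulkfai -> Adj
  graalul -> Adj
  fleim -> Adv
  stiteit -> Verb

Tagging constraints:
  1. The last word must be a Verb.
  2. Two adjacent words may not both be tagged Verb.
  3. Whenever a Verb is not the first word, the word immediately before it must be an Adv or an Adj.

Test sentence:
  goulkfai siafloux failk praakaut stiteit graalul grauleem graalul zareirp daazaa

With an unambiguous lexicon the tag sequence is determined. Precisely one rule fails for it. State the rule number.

1

Fixed tagging: Adj Verb Adv Adv Verb Adj Adv Adj Adj Adj.
Rule check: R1 fail, R2 pass, R3 pass.
Only rule 1 fails.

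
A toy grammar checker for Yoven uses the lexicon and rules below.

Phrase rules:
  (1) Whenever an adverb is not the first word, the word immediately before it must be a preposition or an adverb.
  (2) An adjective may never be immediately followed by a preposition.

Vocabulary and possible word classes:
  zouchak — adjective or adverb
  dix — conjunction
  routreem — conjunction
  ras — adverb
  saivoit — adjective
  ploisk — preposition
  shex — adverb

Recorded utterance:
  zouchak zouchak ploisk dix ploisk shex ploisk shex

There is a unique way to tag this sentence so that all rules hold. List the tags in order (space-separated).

adverb adverb preposition conjunction preposition adverb preposition adverb

Candidates per position — 1:zouchak {adjective,adverb}; 2:zouchak {adjective,adverb}; 3:ploisk {preposition}; 4:dix {conjunction}; 5:ploisk {preposition}; 6:shex {adverb}; 7:ploisk {preposition}; 8:shex {adverb}.
Position 2: tagging it adjective would leave rule 2 unsatisfiable, so it must be adverb.
Position 1: tagging it adjective would leave rule 1 unsatisfiable, so it must be adverb.
So the tagging must be: adverb adverb preposition conjunction preposition adverb preposition adverb.
Check: rule 1 satisfied; rule 2 satisfied.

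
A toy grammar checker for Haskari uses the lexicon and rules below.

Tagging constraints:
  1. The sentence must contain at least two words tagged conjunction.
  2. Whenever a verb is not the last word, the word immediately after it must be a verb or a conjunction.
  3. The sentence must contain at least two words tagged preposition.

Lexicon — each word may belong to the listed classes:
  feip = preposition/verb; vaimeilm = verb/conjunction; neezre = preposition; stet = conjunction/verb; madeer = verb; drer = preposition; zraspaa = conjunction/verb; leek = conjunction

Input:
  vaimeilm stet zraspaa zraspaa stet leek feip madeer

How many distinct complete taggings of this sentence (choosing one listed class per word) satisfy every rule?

0

Candidates per position — 1:vaimeilm {verb,conjunction}; 2:stet {conjunction,verb}; 3:zraspaa {conjunction,verb}; 4:zraspaa {conjunction,verb}; 5:stet {conjunction,verb}; 6:leek {conjunction}; 7:feip {preposition,verb}; 8:madeer {verb}.
There are 64 candidate sequences in total.
Rule 3 cannot be satisfied by any choice of tags from the lexicon.
So there is no consistent tagging.
Count = 0.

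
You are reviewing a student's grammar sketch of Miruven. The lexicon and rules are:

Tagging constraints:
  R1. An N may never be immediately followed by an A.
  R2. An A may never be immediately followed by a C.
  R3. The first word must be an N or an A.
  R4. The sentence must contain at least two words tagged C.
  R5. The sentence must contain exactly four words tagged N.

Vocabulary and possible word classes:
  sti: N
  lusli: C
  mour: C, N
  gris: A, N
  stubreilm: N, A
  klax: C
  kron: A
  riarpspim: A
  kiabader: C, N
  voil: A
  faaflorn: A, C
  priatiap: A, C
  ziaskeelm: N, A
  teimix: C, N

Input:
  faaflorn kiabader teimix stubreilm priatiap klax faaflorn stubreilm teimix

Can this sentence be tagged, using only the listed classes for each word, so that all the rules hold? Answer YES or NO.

YES

Candidates per position — 1:faaflorn {A,C}; 2:kiabader {C,N}; 3:teimix {C,N}; 4:stubreilm {N,A}; 5:priatiap {A,C}; 6:klax {C}; 7:faaflorn {A,C}; 8:stubreilm {N,A}; 9:teimix {C,N}.
One satisfying assignment: A N N N C C A N C.
Check: rule 1 satisfied; rule 2 satisfied; rule 3 satisfied; rule 4 satisfied; rule 5 satisfied.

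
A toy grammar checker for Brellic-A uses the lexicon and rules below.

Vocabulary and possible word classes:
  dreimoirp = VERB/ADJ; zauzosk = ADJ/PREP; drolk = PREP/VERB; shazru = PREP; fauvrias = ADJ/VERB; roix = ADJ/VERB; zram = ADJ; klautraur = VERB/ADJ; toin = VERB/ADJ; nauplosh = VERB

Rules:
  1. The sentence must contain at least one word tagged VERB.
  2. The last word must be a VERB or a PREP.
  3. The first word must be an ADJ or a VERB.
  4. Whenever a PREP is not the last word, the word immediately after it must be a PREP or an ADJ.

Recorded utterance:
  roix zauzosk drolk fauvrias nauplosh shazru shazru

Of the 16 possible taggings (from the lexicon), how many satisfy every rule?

8

Candidates per position — 1:roix {ADJ,VERB}; 2:zauzosk {ADJ,PREP}; 3:drolk {PREP,VERB}; 4:fauvrias {ADJ,VERB}; 5:nauplosh {VERB}; 6:shazru {PREP}; 7:shazru {PREP}.
There are 16 candidate sequences in total.
Checking each against the rules leaves 8 sequences.
Count = 8.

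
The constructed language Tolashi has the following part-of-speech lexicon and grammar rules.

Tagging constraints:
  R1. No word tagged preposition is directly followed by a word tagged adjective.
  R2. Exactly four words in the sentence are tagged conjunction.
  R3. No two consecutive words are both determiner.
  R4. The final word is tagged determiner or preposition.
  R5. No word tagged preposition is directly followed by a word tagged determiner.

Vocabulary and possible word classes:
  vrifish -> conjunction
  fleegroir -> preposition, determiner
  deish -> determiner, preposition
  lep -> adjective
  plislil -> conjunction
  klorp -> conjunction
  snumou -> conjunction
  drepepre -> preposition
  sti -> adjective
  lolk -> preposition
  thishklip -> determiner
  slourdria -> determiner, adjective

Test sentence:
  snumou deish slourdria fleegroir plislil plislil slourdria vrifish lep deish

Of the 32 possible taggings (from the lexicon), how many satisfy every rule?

Candidates per position — 1:snumou {conjunction}; 2:deish {determiner,preposition}; 3:slourdria {determiner,adjective}; 4:fleegroir {preposition,determiner}; 5:plislil {conjunction}; 6:plislil {conjunction}; 7:slourdria {determiner,adjective}; 8:vrifish {conjunction}; 9:lep {adjective}; 10:deish {determiner,preposition}.
There are 32 candidate sequences in total.
Checking each against the rules leaves 8 sequences.
Count = 8.

8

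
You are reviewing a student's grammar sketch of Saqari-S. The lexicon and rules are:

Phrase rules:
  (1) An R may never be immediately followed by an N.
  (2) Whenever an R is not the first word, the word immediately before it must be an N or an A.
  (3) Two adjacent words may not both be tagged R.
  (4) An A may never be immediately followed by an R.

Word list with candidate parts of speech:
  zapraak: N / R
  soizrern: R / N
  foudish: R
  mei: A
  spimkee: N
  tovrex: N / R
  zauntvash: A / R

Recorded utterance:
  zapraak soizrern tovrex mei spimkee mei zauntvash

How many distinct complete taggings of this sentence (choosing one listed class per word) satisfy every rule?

Candidates per position — 1:zapraak {N,R}; 2:soizrern {R,N}; 3:tovrex {N,R}; 4:mei {A}; 5:spimkee {N}; 6:mei {A}; 7:zauntvash {A,R}.
There are 16 candidate sequences in total.
The sequences that satisfy every rule: N N N A N A A; N N R A N A A.
Count = 2.

2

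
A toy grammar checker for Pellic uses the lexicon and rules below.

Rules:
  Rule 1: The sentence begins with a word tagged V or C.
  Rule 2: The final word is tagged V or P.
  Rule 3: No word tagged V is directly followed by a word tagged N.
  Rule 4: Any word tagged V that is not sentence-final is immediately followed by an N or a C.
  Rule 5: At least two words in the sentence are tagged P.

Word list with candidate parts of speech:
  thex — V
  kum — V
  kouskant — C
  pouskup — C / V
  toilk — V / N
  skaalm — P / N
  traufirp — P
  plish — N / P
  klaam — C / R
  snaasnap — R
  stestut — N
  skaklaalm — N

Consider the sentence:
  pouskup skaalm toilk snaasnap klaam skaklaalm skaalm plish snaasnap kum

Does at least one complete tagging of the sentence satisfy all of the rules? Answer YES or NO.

Candidates per position — 1:pouskup {C,V}; 2:skaalm {P,N}; 3:toilk {V,N}; 4:snaasnap {R}; 5:klaam {C,R}; 6:skaklaalm {N}; 7:skaalm {P,N}; 8:plish {N,P}; 9:snaasnap {R}; 10:kum {V}.
One satisfying assignment: C N N R C N P P R V.
Checking: rule 1 satisfied; rule 2 satisfied; rule 3 satisfied; rule 4 satisfied; rule 5 satisfied.

YES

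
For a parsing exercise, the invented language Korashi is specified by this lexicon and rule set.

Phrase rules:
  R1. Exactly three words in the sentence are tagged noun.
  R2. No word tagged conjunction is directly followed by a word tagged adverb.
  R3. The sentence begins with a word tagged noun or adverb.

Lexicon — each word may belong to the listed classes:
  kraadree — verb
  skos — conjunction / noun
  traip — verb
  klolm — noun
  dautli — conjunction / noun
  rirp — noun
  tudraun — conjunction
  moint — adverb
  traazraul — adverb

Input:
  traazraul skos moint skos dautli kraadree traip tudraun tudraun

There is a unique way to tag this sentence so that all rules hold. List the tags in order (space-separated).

adverb noun adverb noun noun verb verb conjunction conjunction

Candidates per position — 1:traazraul {adverb}; 2:skos {conjunction,noun}; 3:moint {adverb}; 4:skos {conjunction,noun}; 5:dautli {conjunction,noun}; 6:kraadree {verb}; 7:traip {verb}; 8:tudraun {conjunction}; 9:tudraun {conjunction}.
Position 2: tagging it conjunction would leave rule 1 unsatisfiable, so it must be noun.
Position 4: tagging it conjunction would leave rule 1 unsatisfiable, so it must be noun.
Position 5: tagging it conjunction would leave rule 1 unsatisfiable, so it must be noun.
So the tagging must be: adverb noun adverb noun noun verb verb conjunction conjunction.
Check: rule 1 holds; rule 2 holds; rule 3 holds.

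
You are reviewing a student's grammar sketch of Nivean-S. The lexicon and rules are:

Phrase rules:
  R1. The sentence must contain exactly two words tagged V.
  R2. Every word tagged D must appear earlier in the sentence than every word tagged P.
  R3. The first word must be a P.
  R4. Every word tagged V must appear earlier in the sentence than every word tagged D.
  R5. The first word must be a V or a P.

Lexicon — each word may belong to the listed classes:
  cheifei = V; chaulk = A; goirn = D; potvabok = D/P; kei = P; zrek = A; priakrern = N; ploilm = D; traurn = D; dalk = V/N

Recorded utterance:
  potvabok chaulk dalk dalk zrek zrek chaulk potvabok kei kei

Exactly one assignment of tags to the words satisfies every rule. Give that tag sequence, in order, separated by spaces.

P A V V A A A P P P

Candidates per position — 1:potvabok {D,P}; 2:chaulk {A}; 3:dalk {V,N}; 4:dalk {V,N}; 5:zrek {A}; 6:zrek {A}; 7:chaulk {A}; 8:potvabok {D,P}; 9:kei {P}; 10:kei {P}.
Position 1: tagging it D would leave rule 3 unsatisfiable, so it must be P.
Position 3: tagging it N would leave rule 1 unsatisfiable, so it must be V.
Position 4: tagging it N would leave rule 1 unsatisfiable, so it must be V.
Position 8: tagging it D would leave rule 2 unsatisfiable, so it must be P.
That leaves exactly one tagging: P A V V A A A P P P.
Checking: rule 1 ok; rule 2 ok; rule 3 ok; rule 4 ok; rule 5 ok.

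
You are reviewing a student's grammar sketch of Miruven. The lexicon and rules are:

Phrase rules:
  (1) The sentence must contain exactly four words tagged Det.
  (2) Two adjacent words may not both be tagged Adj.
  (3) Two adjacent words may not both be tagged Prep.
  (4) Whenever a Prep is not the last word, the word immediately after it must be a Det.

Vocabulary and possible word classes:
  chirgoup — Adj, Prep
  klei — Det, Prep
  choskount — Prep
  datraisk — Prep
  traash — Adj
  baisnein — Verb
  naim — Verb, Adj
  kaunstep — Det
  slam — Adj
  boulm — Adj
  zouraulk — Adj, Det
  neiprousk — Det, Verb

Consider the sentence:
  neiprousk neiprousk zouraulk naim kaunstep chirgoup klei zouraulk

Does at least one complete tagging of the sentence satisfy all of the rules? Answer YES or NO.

YES

Candidates per position — 1:neiprousk {Det,Verb}; 2:neiprousk {Det,Verb}; 3:zouraulk {Adj,Det}; 4:naim {Verb,Adj}; 5:kaunstep {Det}; 6:chirgoup {Adj,Prep}; 7:klei {Det,Prep}; 8:zouraulk {Adj,Det}.
One satisfying assignment: Verb Det Det Adj Det Adj Det Adj.
Check: rule 1 ✓; rule 2 ✓; rule 3 ✓; rule 4 ✓.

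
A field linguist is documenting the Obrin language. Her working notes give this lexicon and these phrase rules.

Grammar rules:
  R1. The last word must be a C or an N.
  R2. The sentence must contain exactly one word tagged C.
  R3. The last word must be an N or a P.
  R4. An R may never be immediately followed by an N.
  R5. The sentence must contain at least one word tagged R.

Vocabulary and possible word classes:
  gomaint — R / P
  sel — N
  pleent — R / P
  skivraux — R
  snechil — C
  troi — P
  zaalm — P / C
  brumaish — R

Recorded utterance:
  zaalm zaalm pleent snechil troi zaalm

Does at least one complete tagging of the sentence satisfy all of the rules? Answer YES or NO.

Candidates per position — 1:zaalm {P,C}; 2:zaalm {P,C}; 3:pleent {R,P}; 4:snechil {C}; 5:troi {P}; 6:zaalm {P,C}.
Every candidate sequence violates at least one rule; no consistent tagging exists.

NO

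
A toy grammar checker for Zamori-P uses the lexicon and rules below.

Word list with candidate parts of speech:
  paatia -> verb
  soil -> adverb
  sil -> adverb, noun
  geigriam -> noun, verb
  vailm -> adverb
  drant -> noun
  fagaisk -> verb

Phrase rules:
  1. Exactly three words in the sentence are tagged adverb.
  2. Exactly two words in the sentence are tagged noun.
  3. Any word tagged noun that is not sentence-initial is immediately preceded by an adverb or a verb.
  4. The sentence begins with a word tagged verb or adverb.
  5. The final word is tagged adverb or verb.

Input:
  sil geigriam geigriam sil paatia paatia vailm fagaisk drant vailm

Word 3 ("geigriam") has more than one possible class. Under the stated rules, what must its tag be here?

Candidates per position — 1:sil {adverb,noun}; 2:geigriam {noun,verb}; 3:geigriam {noun,verb}; 4:sil {adverb,noun}; 5:paatia {verb}; 6:paatia {verb}; 7:vailm {adverb}; 8:fagaisk {verb}; 9:drant {noun}; 10:vailm {adverb}.
At position 1, choosing noun makes rule 4 impossible to satisfy; hence adverb.
At position 4, choosing adverb makes rule 1 impossible to satisfy; hence noun.
At position 2, choosing noun makes rule 2 impossible to satisfy; hence verb.
At position 3, choosing noun makes rule 2 impossible to satisfy; hence verb.
So the tagging must be: adverb verb verb noun verb verb adverb verb noun adverb.
Check: rule 1 satisfied; rule 2 satisfied; rule 3 satisfied; rule 4 satisfied; rule 5 satisfied.

verb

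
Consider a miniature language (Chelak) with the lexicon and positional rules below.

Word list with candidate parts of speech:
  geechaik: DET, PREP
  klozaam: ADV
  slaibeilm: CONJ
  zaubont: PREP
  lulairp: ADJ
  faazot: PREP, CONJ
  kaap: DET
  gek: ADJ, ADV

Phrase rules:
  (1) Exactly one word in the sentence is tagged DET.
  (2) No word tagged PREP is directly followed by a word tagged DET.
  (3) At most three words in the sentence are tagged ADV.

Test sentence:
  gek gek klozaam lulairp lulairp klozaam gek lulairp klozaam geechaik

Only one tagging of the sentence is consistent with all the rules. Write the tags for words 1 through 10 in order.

ADJ ADJ ADV ADJ ADJ ADV ADJ ADJ ADV DET

Candidates per position — 1:gek {ADJ,ADV}; 2:gek {ADJ,ADV}; 3:klozaam {ADV}; 4:lulairp {ADJ}; 5:lulairp {ADJ}; 6:klozaam {ADV}; 7:gek {ADJ,ADV}; 8:lulairp {ADJ}; 9:klozaam {ADV}; 10:geechaik {DET,PREP}.
At position 1, choosing ADV makes rule 3 impossible to satisfy; hence ADJ.
At position 2, choosing ADV makes rule 3 impossible to satisfy; hence ADJ.
At position 7, choosing ADV makes rule 3 impossible to satisfy; hence ADJ.
At position 10, choosing PREP makes rule 1 impossible to satisfy; hence DET.
The unique satisfying tagging is: ADJ ADJ ADV ADJ ADJ ADV ADJ ADJ ADV DET.
Rule-by-rule: rule 1 ✓; rule 2 ✓; rule 3 ✓.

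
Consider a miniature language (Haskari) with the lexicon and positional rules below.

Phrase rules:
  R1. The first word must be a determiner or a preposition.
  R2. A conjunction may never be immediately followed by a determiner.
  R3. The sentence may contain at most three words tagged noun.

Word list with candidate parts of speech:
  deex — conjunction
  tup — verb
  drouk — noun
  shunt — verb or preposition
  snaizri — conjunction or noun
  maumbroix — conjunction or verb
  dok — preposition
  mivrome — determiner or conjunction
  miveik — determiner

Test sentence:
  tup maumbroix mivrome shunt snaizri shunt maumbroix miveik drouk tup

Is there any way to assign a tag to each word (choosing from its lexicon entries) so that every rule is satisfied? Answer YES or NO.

NO

Candidates per position — 1:tup {verb}; 2:maumbroix {conjunction,verb}; 3:mivrome {determiner,conjunction}; 4:shunt {verb,preposition}; 5:snaizri {conjunction,noun}; 6:shunt {verb,preposition}; 7:maumbroix {conjunction,verb}; 8:miveik {determiner}; 9:drouk {noun}; 10:tup {verb}.
Rule 1 cannot be satisfied by any choice of tags from the lexicon.
So there is no consistent tagging.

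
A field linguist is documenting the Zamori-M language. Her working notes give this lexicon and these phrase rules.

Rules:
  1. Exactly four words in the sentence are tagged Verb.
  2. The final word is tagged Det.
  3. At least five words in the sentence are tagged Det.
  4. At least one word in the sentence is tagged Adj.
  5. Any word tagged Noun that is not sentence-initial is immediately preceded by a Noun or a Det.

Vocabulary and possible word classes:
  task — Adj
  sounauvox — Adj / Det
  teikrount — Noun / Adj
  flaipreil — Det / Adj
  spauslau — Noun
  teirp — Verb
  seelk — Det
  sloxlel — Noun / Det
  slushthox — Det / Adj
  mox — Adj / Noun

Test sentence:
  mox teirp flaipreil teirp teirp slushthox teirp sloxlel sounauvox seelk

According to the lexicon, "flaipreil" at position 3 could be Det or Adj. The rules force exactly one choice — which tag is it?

Candidates per position — 1:mox {Adj,Noun}; 2:teirp {Verb}; 3:flaipreil {Det,Adj}; 4:teirp {Verb}; 5:teirp {Verb}; 6:slushthox {Det,Adj}; 7:teirp {Verb}; 8:sloxlel {Noun,Det}; 9:sounauvox {Adj,Det}; 10:seelk {Det}.
Word 3 cannot be Adj — rule 3 would then fail for every completion. It is Det.
Word 6 cannot be Adj — rule 3 would then fail for every completion. It is Det.
Word 8 cannot be Noun — rule 3 would then fail for every completion. It is Det.
Word 9 cannot be Adj — rule 3 would then fail for every completion. It is Det.
Word 1 cannot be Noun — rule 4 would then fail for every completion. It is Adj.
The only consistent sequence is: Adj Verb Det Verb Verb Det Verb Det Det Det.
Checking: rule 1 ✓; rule 2 ✓; rule 3 ✓; rule 4 ✓; rule 5 ✓.

Det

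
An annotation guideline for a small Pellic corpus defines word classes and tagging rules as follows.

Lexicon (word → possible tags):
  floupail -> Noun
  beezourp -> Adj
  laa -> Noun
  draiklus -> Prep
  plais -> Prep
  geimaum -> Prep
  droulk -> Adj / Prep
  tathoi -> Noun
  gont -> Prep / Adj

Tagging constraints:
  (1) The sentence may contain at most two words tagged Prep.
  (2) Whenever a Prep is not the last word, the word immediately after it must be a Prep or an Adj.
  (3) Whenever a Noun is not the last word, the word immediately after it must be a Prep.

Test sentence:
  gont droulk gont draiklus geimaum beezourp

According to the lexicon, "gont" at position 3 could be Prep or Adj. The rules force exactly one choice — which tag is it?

Adj

Candidates per position — 1:gont {Prep,Adj}; 2:droulk {Adj,Prep}; 3:gont {Prep,Adj}; 4:draiklus {Prep}; 5:geimaum {Prep}; 6:beezourp {Adj}.
Position 1: tagging it Prep would leave rule 1 unsatisfiable, so it must be Adj.
Position 2: tagging it Prep would leave rule 1 unsatisfiable, so it must be Adj.
Position 3: tagging it Prep would leave rule 1 unsatisfiable, so it must be Adj.
The only consistent sequence is: Adj Adj Adj Prep Prep Adj.
Check: rule 1 satisfied; rule 2 satisfied; rule 3 satisfied.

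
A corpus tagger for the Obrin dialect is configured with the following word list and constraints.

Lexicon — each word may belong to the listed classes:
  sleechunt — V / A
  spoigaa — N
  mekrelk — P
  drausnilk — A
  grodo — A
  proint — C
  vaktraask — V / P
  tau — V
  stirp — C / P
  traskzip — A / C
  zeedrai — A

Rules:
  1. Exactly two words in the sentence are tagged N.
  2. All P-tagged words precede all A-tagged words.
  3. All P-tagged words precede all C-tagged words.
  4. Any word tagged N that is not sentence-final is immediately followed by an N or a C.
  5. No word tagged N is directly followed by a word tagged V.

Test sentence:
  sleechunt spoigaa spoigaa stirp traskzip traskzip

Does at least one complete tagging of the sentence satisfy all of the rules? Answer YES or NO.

Candidates per position — 1:sleechunt {V,A}; 2:spoigaa {N}; 3:spoigaa {N}; 4:stirp {C,P}; 5:traskzip {A,C}; 6:traskzip {A,C}.
One satisfying assignment: V N N C A C.
Check: rule 1 ✓; rule 2 ✓; rule 3 ✓; rule 4 ✓; rule 5 ✓.

YES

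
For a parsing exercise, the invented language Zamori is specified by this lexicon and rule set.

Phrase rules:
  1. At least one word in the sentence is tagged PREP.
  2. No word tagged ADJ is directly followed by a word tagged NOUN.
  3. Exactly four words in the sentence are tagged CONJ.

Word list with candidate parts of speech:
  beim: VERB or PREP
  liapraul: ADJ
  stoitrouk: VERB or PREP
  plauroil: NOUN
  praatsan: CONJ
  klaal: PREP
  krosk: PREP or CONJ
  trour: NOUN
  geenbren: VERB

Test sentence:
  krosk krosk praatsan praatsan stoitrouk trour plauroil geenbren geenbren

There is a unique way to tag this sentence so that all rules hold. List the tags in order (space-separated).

CONJ CONJ CONJ CONJ PREP NOUN NOUN VERB VERB

Candidates per position — 1:krosk {PREP,CONJ}; 2:krosk {PREP,CONJ}; 3:praatsan {CONJ}; 4:praatsan {CONJ}; 5:stoitrouk {VERB,PREP}; 6:trour {NOUN}; 7:plauroil {NOUN}; 8:geenbren {VERB}; 9:geenbren {VERB}.
Position 1: PREP is ruled out by rule 3; that leaves CONJ.
Position 2: PREP is ruled out by rule 3; that leaves CONJ.
Position 5: VERB is ruled out by rule 1; that leaves PREP.
So the tagging must be: CONJ CONJ CONJ CONJ PREP NOUN NOUN VERB VERB.
Rule-by-rule: rule 1 ✓; rule 2 ✓; rule 3 ✓.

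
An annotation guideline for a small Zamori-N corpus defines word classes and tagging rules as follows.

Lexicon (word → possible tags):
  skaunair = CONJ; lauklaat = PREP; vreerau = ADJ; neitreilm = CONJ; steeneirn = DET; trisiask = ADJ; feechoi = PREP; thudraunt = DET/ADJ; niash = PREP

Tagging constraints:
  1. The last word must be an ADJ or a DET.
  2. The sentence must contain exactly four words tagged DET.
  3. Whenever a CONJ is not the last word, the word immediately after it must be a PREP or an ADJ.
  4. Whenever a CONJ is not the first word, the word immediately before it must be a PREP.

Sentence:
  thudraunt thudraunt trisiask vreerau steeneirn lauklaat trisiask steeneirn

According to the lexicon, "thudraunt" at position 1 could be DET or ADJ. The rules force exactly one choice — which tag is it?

Candidates per position — 1:thudraunt {DET,ADJ}; 2:thudraunt {DET,ADJ}; 3:trisiask {ADJ}; 4:vreerau {ADJ}; 5:steeneirn {DET}; 6:lauklaat {PREP}; 7:trisiask {ADJ}; 8:steeneirn {DET}.
Word 1 cannot be ADJ — rule 2 would then fail for every completion. It is DET.
Word 2 cannot be ADJ — rule 2 would then fail for every completion. It is DET.
The unique satisfying tagging is: DET DET ADJ ADJ DET PREP ADJ DET.
Checking: rule 1 satisfied; rule 2 satisfied; rule 3 satisfied; rule 4 satisfied.

DET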